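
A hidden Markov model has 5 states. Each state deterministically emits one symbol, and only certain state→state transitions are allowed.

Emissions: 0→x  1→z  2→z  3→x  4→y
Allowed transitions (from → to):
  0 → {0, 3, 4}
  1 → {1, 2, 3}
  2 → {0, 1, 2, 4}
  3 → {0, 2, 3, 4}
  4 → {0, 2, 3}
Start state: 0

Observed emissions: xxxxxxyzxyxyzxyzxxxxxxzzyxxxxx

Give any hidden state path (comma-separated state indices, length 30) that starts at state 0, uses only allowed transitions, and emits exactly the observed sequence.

0,3,3,3,0,3,4,2,0,4,3,4,2,0,4,2,0,3,0,0,0,3,2,2,4,0,3,0,0,3

  [0] x  {0,3}  => 0  start
  [1] x  {0,3}  => 3  0->3 ok
  [2] x  {0,3}  => 3  3->3 ok
  [3] x  {0,3}  => 3  3->3 ok
  [4] x  {0,3}  => 0  3->0 ok
  [5] x  {0,3}  => 3  0->3 ok
  [6] y  {4}  => 4  3->4 ok
  [7] z  {1,2}  => 2  4->2 ok
  [8] x  {0,3}  => 0  2->0 ok
  [9] y  {4}  => 4  0->4 ok
  [10] x  {0,3}  => 3  4->3 ok
  [11] y  {4}  => 4  3->4 ok
  [12] z  {1,2}  => 2  4->2 ok
  [13] x  {0,3}  => 0  2->0 ok
  [14] y  {4}  => 4  0->4 ok
  [15] z  {1,2}  => 2  4->2 ok
  [16] x  {0,3}  => 0  2->0 ok
  [17] x  {0,3}  => 3  0->3 ok
  [18] x  {0,3}  => 0  3->0 ok
  [19] x  {0,3}  => 0  0->0 ok
  [20] x  {0,3}  => 0  0->0 ok
  [21] x  {0,3}  => 3  0->3 ok
  [22] z  {1,2}  => 2  3->2 ok
  [23] z  {1,2}  => 2  2->2 ok
  [24] y  {4}  => 4  2->4 ok
  [25] x  {0,3}  => 0  4->0 ok
  [26] x  {0,3}  => 3  0->3 ok
  [27] x  {0,3}  => 0  3->0 ok
  [28] x  {0,3}  => 0  0->0 ok
  [29] x  {0,3}  => 3  0->3 ok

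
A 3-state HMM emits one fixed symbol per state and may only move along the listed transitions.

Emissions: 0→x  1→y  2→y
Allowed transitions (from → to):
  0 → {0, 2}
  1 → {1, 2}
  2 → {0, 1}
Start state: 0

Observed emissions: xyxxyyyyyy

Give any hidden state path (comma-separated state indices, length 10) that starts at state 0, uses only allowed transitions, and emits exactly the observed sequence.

0,2,0,0,2,1,1,2,1,2

  0: obs=x cand={0} pick 0 [start]
  1: obs=y cand={1,2} pick 2 [0->2 ok]
  2: obs=x cand={0} pick 0 [2->0 ok]
  3: obs=x cand={0} pick 0 [0->0 ok]
  4: obs=y cand={1,2} pick 2 [0->2 ok]
  5: obs=y cand={1,2} pick 1 [2->1 ok]
  6: obs=y cand={1,2} pick 1 [1->1 ok]
  7: obs=y cand={1,2} pick 2 [1->2 ok]
  8: obs=y cand={1,2} pick 1 [2->1 ok]
  9: obs=y cand={1,2} pick 2 [1->2 ok]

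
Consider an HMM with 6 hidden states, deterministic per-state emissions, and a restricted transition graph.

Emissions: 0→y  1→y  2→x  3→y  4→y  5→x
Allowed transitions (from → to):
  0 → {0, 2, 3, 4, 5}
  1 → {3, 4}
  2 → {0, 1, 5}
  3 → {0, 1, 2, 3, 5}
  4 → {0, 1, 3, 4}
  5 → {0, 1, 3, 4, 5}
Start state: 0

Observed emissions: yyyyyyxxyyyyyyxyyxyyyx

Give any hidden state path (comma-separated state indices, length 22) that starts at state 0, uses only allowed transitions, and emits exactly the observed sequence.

0,4,4,0,0,0,2,5,1,4,4,1,4,0,5,0,0,5,0,0,0,5

  pos 0: y in {0,1,3,4}, choose 0; start
  pos 1: y in {0,1,3,4}, choose 4; 0->4 ok
  pos 2: y in {0,1,3,4}, choose 4; 4->4 ok
  pos 3: y in {0,1,3,4}, choose 0; 4->0 ok
  pos 4: y in {0,1,3,4}, choose 0; 0->0 ok
  pos 5: y in {0,1,3,4}, choose 0; 0->0 ok
  pos 6: x in {2,5}, choose 2; 0->2 ok
  pos 7: x in {2,5}, choose 5; 2->5 ok
  pos 8: y in {0,1,3,4}, choose 1; 5->1 ok
  pos 9: y in {0,1,3,4}, choose 4; 1->4 ok
  pos 10: y in {0,1,3,4}, choose 4; 4->4 ok
  pos 11: y in {0,1,3,4}, choose 1; 4->1 ok
  pos 12: y in {0,1,3,4}, choose 4; 1->4 ok
  pos 13: y in {0,1,3,4}, choose 0; 4->0 ok
  pos 14: x in {2,5}, choose 5; 0->5 ok
  pos 15: y in {0,1,3,4}, choose 0; 5->0 ok
  pos 16: y in {0,1,3,4}, choose 0; 0->0 ok
  pos 17: x in {2,5}, choose 5; 0->5 ok
  pos 18: y in {0,1,3,4}, choose 0; 5->0 ok
  pos 19: y in {0,1,3,4}, choose 0; 0->0 ok
  pos 20: y in {0,1,3,4}, choose 0; 0->0 ok
  pos 21: x in {2,5}, choose 5; 0->5 ok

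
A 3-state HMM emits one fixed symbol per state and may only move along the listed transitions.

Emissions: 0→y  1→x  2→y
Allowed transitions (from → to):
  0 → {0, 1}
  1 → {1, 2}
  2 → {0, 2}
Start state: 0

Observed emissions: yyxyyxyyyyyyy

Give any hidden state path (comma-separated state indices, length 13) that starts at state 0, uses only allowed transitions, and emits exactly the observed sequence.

0,0,1,2,0,1,2,2,2,2,2,0,0

  pos 0: y in {0,2}, choose 0; start
  pos 1: y in {0,2}, choose 0; 0->0 ok
  pos 2: x in {1}, choose 1; 0->1 ok
  pos 3: y in {0,2}, choose 2; 1->2 ok
  pos 4: y in {0,2}, choose 0; 2->0 ok
  pos 5: x in {1}, choose 1; 0->1 ok
  pos 6: y in {0,2}, choose 2; 1->2 ok
  pos 7: y in {0,2}, choose 2; 2->2 ok
  pos 8: y in {0,2}, choose 2; 2->2 ok
  pos 9: y in {0,2}, choose 2; 2->2 ok
  pos 10: y in {0,2}, choose 2; 2->2 ok
  pos 11: y in {0,2}, choose 0; 2->0 ok
  pos 12: y in {0,2}, choose 0; 0->0 ok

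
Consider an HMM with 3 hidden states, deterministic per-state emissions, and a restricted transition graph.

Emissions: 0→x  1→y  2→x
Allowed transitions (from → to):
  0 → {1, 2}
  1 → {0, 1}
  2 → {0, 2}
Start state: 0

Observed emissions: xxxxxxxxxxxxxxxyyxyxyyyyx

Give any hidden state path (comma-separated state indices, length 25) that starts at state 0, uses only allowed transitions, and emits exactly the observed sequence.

  0: obs=x cand={0,2} pick 0 [start]
  1: obs=x cand={0,2} pick 2 [0->2 ok]
  2: obs=x cand={0,2} pick 0 [2->0 ok]
  3: obs=x cand={0,2} pick 2 [0->2 ok]
  4: obs=x cand={0,2} pick 0 [2->0 ok]
  5: obs=x cand={0,2} pick 2 [0->2 ok]
  6: obs=x cand={0,2} pick 0 [2->0 ok]
  7: obs=x cand={0,2} pick 2 [0->2 ok]
  8: obs=x cand={0,2} pick 2 [2->2 ok]
  9: obs=x cand={0,2} pick 2 [2->2 ok]
  10: obs=x cand={0,2} pick 2 [2->2 ok]
  11: obs=x cand={0,2} pick 2 [2->2 ok]
  12: obs=x cand={0,2} pick 0 [2->0 ok]
  13: obs=x cand={0,2} pick 2 [0->2 ok]
  14: obs=x cand={0,2} pick 0 [2->0 ok]
  15: obs=y cand={1} pick 1 [0->1 ok]
  16: obs=y cand={1} pick 1 [1->1 ok]
  17: obs=x cand={0,2} pick 0 [1->0 ok]
  18: obs=y cand={1} pick 1 [0->1 ok]
  19: obs=x cand={0,2} pick 0 [1->0 ok]
  20: obs=y cand={1} pick 1 [0->1 ok]
  21: obs=y cand={1} pick 1 [1->1 ok]
  22: obs=y cand={1} pick 1 [1->1 ok]
  23: obs=y cand={1} pick 1 [1->1 ok]
  24: obs=x cand={0,2} pick 0 [1->0 ok]

0,2,0,2,0,2,0,2,2,2,2,2,0,2,0,1,1,0,1,0,1,1,1,1,0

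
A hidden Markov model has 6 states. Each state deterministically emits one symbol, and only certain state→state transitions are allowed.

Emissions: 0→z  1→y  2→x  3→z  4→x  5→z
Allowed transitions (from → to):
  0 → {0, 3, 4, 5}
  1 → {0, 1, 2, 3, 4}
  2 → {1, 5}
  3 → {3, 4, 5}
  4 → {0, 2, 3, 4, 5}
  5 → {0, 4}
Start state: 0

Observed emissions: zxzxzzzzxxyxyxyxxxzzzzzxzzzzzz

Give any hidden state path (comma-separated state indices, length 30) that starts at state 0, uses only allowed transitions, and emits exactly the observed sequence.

0,4,0,4,3,3,3,5,4,2,1,2,1,2,1,4,4,2,5,0,0,0,5,4,5,0,5,0,5,0

  t0 'z' -> {0,3,5}, take 0 (start)
  t1 'x' -> {2,4}, take 4 (0->4 ok)
  t2 'z' -> {0,3,5}, take 0 (4->0 ok)
  t3 'x' -> {2,4}, take 4 (0->4 ok)
  t4 'z' -> {0,3,5}, take 3 (4->3 ok)
  t5 'z' -> {0,3,5}, take 3 (3->3 ok)
  t6 'z' -> {0,3,5}, take 3 (3->3 ok)
  t7 'z' -> {0,3,5}, take 5 (3->5 ok)
  t8 'x' -> {2,4}, take 4 (5->4 ok)
  t9 'x' -> {2,4}, take 2 (4->2 ok)
  t10 'y' -> {1}, take 1 (2->1 ok)
  t11 'x' -> {2,4}, take 2 (1->2 ok)
  t12 'y' -> {1}, take 1 (2->1 ok)
  t13 'x' -> {2,4}, take 2 (1->2 ok)
  t14 'y' -> {1}, take 1 (2->1 ok)
  t15 'x' -> {2,4}, take 4 (1->4 ok)
  t16 'x' -> {2,4}, take 4 (4->4 ok)
  t17 'x' -> {2,4}, take 2 (4->2 ok)
  t18 'z' -> {0,3,5}, take 5 (2->5 ok)
  t19 'z' -> {0,3,5}, take 0 (5->0 ok)
  t20 'z' -> {0,3,5}, take 0 (0->0 ok)
  t21 'z' -> {0,3,5}, take 0 (0->0 ok)
  t22 'z' -> {0,3,5}, take 5 (0->5 ok)
  t23 'x' -> {2,4}, take 4 (5->4 ok)
  t24 'z' -> {0,3,5}, take 5 (4->5 ok)
  t25 'z' -> {0,3,5}, take 0 (5->0 ok)
  t26 'z' -> {0,3,5}, take 5 (0->5 ok)
  t27 'z' -> {0,3,5}, take 0 (5->0 ok)
  t28 'z' -> {0,3,5}, take 5 (0->5 ok)
  t29 'z' -> {0,3,5}, take 0 (5->0 ok)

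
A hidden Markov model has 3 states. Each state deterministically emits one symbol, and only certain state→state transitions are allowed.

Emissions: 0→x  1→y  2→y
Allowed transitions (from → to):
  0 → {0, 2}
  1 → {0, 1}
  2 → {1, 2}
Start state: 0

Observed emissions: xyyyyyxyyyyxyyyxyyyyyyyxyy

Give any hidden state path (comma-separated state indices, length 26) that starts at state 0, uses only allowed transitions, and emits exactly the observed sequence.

  pos 0: x in {0}, choose 0; start
  pos 1: y in {1,2}, choose 2; 0->2 ok
  pos 2: y in {1,2}, choose 1; 2->1 ok
  pos 3: y in {1,2}, choose 1; 1->1 ok
  pos 4: y in {1,2}, choose 1; 1->1 ok
  pos 5: y in {1,2}, choose 1; 1->1 ok
  pos 6: x in {0}, choose 0; 1->0 ok
  pos 7: y in {1,2}, choose 2; 0->2 ok
  pos 8: y in {1,2}, choose 2; 2->2 ok
  pos 9: y in {1,2}, choose 1; 2->1 ok
  pos 10: y in {1,2}, choose 1; 1->1 ok
  pos 11: x in {0}, choose 0; 1->0 ok
  pos 12: y in {1,2}, choose 2; 0->2 ok
  pos 13: y in {1,2}, choose 1; 2->1 ok
  pos 14: y in {1,2}, choose 1; 1->1 ok
  pos 15: x in {0}, choose 0; 1->0 ok
  pos 16: y in {1,2}, choose 2; 0->2 ok
  pos 17: y in {1,2}, choose 2; 2->2 ok
  pos 18: y in {1,2}, choose 2; 2->2 ok
  pos 19: y in {1,2}, choose 2; 2->2 ok
  pos 20: y in {1,2}, choose 2; 2->2 ok
  pos 21: y in {1,2}, choose 2; 2->2 ok
  pos 22: y in {1,2}, choose 1; 2->1 ok
  pos 23: x in {0}, choose 0; 1->0 ok
  pos 24: y in {1,2}, choose 2; 0->2 ok
  pos 25: y in {1,2}, choose 1; 2->1 ok

0,2,1,1,1,1,0,2,2,1,1,0,2,1,1,0,2,2,2,2,2,2,1,0,2,1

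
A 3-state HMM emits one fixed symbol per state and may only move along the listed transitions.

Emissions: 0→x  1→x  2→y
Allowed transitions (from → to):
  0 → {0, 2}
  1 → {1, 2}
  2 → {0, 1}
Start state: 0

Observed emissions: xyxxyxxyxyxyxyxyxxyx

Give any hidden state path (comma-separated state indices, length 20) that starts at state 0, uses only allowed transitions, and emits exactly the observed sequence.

  0: obs=x cand={0,1} pick 0 [start]
  1: obs=y cand={2} pick 2 [0->2 ok]
  2: obs=x cand={0,1} pick 0 [2->0 ok]
  3: obs=x cand={0,1} pick 0 [0->0 ok]
  4: obs=y cand={2} pick 2 [0->2 ok]
  5: obs=x cand={0,1} pick 0 [2->0 ok]
  6: obs=x cand={0,1} pick 0 [0->0 ok]
  7: obs=y cand={2} pick 2 [0->2 ok]
  8: obs=x cand={0,1} pick 1 [2->1 ok]
  9: obs=y cand={2} pick 2 [1->2 ok]
  10: obs=x cand={0,1} pick 0 [2->0 ok]
  11: obs=y cand={2} pick 2 [0->2 ok]
  12: obs=x cand={0,1} pick 1 [2->1 ok]
  13: obs=y cand={2} pick 2 [1->2 ok]
  14: obs=x cand={0,1} pick 1 [2->1 ok]
  15: obs=y cand={2} pick 2 [1->2 ok]
  16: obs=x cand={0,1} pick 0 [2->0 ok]
  17: obs=x cand={0,1} pick 0 [0->0 ok]
  18: obs=y cand={2} pick 2 [0->2 ok]
  19: obs=x cand={0,1} pick 1 [2->1 ok]

0,2,0,0,2,0,0,2,1,2,0,2,1,2,1,2,0,0,2,1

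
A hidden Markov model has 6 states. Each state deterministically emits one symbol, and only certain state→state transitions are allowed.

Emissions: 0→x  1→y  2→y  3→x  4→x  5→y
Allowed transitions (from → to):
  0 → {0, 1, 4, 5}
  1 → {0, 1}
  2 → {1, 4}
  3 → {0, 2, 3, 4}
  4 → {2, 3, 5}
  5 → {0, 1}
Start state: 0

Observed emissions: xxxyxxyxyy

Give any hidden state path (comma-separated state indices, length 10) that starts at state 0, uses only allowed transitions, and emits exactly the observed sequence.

0,0,4,5,0,0,1,0,1,1

  t0 'x' -> {0,3,4}, take 0 (start)
  t1 'x' -> {0,3,4}, take 0 (0->0 ok)
  t2 'x' -> {0,3,4}, take 4 (0->4 ok)
  t3 'y' -> {1,2,5}, take 5 (4->5 ok)
  t4 'x' -> {0,3,4}, take 0 (5->0 ok)
  t5 'x' -> {0,3,4}, take 0 (0->0 ok)
  t6 'y' -> {1,2,5}, take 1 (0->1 ok)
  t7 'x' -> {0,3,4}, take 0 (1->0 ok)
  t8 'y' -> {1,2,5}, take 1 (0->1 ok)
  t9 'y' -> {1,2,5}, take 1 (1->1 ok)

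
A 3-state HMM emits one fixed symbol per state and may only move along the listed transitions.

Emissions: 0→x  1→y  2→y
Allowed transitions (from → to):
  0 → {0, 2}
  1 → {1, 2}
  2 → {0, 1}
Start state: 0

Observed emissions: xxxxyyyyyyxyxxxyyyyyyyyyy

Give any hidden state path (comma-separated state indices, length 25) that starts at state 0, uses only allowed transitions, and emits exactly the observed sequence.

0,0,0,0,2,1,1,1,1,2,0,2,0,0,0,2,1,2,1,1,2,1,1,1,2

  0: obs=x cand={0} pick 0 [start]
  1: obs=x cand={0} pick 0 [0->0 ok]
  2: obs=x cand={0} pick 0 [0->0 ok]
  3: obs=x cand={0} pick 0 [0->0 ok]
  4: obs=y cand={1,2} pick 2 [0->2 ok]
  5: obs=y cand={1,2} pick 1 [2->1 ok]
  6: obs=y cand={1,2} pick 1 [1->1 ok]
  7: obs=y cand={1,2} pick 1 [1->1 ok]
  8: obs=y cand={1,2} pick 1 [1->1 ok]
  9: obs=y cand={1,2} pick 2 [1->2 ok]
  10: obs=x cand={0} pick 0 [2->0 ok]
  11: obs=y cand={1,2} pick 2 [0->2 ok]
  12: obs=x cand={0} pick 0 [2->0 ok]
  13: obs=x cand={0} pick 0 [0->0 ok]
  14: obs=x cand={0} pick 0 [0->0 ok]
  15: obs=y cand={1,2} pick 2 [0->2 ok]
  16: obs=y cand={1,2} pick 1 [2->1 ok]
  17: obs=y cand={1,2} pick 2 [1->2 ok]
  18: obs=y cand={1,2} pick 1 [2->1 ok]
  19: obs=y cand={1,2} pick 1 [1->1 ok]
  20: obs=y cand={1,2} pick 2 [1->2 ok]
  21: obs=y cand={1,2} pick 1 [2->1 ok]
  22: obs=y cand={1,2} pick 1 [1->1 ok]
  23: obs=y cand={1,2} pick 1 [1->1 ok]
  24: obs=y cand={1,2} pick 2 [1->2 ok]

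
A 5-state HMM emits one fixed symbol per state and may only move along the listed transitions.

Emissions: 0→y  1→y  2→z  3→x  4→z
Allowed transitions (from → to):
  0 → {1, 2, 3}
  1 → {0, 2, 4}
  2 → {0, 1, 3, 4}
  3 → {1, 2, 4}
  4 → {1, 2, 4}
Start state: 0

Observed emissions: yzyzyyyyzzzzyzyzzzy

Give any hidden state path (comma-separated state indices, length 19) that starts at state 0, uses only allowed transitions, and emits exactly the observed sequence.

  [0] y  {0,1}  => 0  start
  [1] z  {2,4}  => 2  0->2 ok
  [2] y  {0,1}  => 0  2->0 ok
  [3] z  {2,4}  => 2  0->2 ok
  [4] y  {0,1}  => 0  2->0 ok
  [5] y  {0,1}  => 1  0->1 ok
  [6] y  {0,1}  => 0  1->0 ok
  [7] y  {0,1}  => 1  0->1 ok
  [8] z  {2,4}  => 4  1->4 ok
  [9] z  {2,4}  => 2  4->2 ok
  [10] z  {2,4}  => 4  2->4 ok
  [11] z  {2,4}  => 2  4->2 ok
  [12] y  {0,1}  => 1  2->1 ok
  [13] z  {2,4}  => 2  1->2 ok
  [14] y  {0,1}  => 1  2->1 ok
  [15] z  {2,4}  => 4  1->4 ok
  [16] z  {2,4}  => 4  4->4 ok
  [17] z  {2,4}  => 4  4->4 ok
  [18] y  {0,1}  => 1  4->1 ok

0,2,0,2,0,1,0,1,4,2,4,2,1,2,1,4,4,4,1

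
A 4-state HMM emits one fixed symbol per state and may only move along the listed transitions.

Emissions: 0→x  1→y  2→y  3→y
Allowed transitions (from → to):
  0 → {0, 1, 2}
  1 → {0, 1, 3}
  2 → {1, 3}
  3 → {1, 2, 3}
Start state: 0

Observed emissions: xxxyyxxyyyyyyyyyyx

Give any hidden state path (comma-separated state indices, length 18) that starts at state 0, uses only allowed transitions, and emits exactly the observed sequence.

0,0,0,1,1,0,0,2,3,2,1,1,1,3,1,1,1,0

  t0 'x' -> {0}, take 0 (start)
  t1 'x' -> {0}, take 0 (0->0 ok)
  t2 'x' -> {0}, take 0 (0->0 ok)
  t3 'y' -> {1,2,3}, take 1 (0->1 ok)
  t4 'y' -> {1,2,3}, take 1 (1->1 ok)
  t5 'x' -> {0}, take 0 (1->0 ok)
  t6 'x' -> {0}, take 0 (0->0 ok)
  t7 'y' -> {1,2,3}, take 2 (0->2 ok)
  t8 'y' -> {1,2,3}, take 3 (2->3 ok)
  t9 'y' -> {1,2,3}, take 2 (3->2 ok)
  t10 'y' -> {1,2,3}, take 1 (2->1 ok)
  t11 'y' -> {1,2,3}, take 1 (1->1 ok)
  t12 'y' -> {1,2,3}, take 1 (1->1 ok)
  t13 'y' -> {1,2,3}, take 3 (1->3 ok)
  t14 'y' -> {1,2,3}, take 1 (3->1 ok)
  t15 'y' -> {1,2,3}, take 1 (1->1 ok)
  t16 'y' -> {1,2,3}, take 1 (1->1 ok)
  t17 'x' -> {0}, take 0 (1->0 ok)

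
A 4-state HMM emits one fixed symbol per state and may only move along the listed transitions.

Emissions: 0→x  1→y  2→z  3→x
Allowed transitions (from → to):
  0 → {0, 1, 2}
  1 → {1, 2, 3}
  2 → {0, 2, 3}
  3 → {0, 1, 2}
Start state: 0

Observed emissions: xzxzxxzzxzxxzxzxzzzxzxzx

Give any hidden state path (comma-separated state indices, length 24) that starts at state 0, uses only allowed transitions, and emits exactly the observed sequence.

0,2,3,2,0,0,2,2,0,2,3,0,2,0,2,3,2,2,2,3,2,0,2,0

  [0] x  {0,3}  => 0  start
  [1] z  {2}  => 2  0->2 ok
  [2] x  {0,3}  => 3  2->3 ok
  [3] z  {2}  => 2  3->2 ok
  [4] x  {0,3}  => 0  2->0 ok
  [5] x  {0,3}  => 0  0->0 ok
  [6] z  {2}  => 2  0->2 ok
  [7] z  {2}  => 2  2->2 ok
  [8] x  {0,3}  => 0  2->0 ok
  [9] z  {2}  => 2  0->2 ok
  [10] x  {0,3}  => 3  2->3 ok
  [11] x  {0,3}  => 0  3->0 ok
  [12] z  {2}  => 2  0->2 ok
  [13] x  {0,3}  => 0  2->0 ok
  [14] z  {2}  => 2  0->2 ok
  [15] x  {0,3}  => 3  2->3 ok
  [16] z  {2}  => 2  3->2 ok
  [17] z  {2}  => 2  2->2 ok
  [18] z  {2}  => 2  2->2 ok
  [19] x  {0,3}  => 3  2->3 ok
  [20] z  {2}  => 2  3->2 ok
  [21] x  {0,3}  => 0  2->0 ok
  [22] z  {2}  => 2  0->2 ok
  [23] x  {0,3}  => 0  2->0 ok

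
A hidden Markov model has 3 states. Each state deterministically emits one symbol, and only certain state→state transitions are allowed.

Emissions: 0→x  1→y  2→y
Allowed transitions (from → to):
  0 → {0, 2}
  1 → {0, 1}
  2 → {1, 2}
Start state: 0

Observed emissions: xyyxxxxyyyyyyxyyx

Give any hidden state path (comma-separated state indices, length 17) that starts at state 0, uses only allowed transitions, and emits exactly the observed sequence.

0,2,1,0,0,0,0,2,2,2,2,1,1,0,2,1,0

  t0 'x' -> {0}, take 0 (start)
  t1 'y' -> {1,2}, take 2 (0->2 ok)
  t2 'y' -> {1,2}, take 1 (2->1 ok)
  t3 'x' -> {0}, take 0 (1->0 ok)
  t4 'x' -> {0}, take 0 (0->0 ok)
  t5 'x' -> {0}, take 0 (0->0 ok)
  t6 'x' -> {0}, take 0 (0->0 ok)
  t7 'y' -> {1,2}, take 2 (0->2 ok)
  t8 'y' -> {1,2}, take 2 (2->2 ok)
  t9 'y' -> {1,2}, take 2 (2->2 ok)
  t10 'y' -> {1,2}, take 2 (2->2 ok)
  t11 'y' -> {1,2}, take 1 (2->1 ok)
  t12 'y' -> {1,2}, take 1 (1->1 ok)
  t13 'x' -> {0}, take 0 (1->0 ok)
  t14 'y' -> {1,2}, take 2 (0->2 ok)
  t15 'y' -> {1,2}, take 1 (2->1 ok)
  t16 'x' -> {0}, take 0 (1->0 ok)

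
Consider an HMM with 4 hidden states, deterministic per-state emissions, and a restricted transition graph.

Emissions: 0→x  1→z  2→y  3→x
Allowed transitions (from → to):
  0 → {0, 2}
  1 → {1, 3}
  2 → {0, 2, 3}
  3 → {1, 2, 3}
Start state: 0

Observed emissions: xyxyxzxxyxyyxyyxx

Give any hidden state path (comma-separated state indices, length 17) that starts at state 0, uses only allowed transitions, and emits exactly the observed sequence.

  0: obs=x cand={0,3} pick 0 [start]
  1: obs=y cand={2} pick 2 [0->2 ok]
  2: obs=x cand={0,3} pick 0 [2->0 ok]
  3: obs=y cand={2} pick 2 [0->2 ok]
  4: obs=x cand={0,3} pick 3 [2->3 ok]
  5: obs=z cand={1} pick 1 [3->1 ok]
  6: obs=x cand={0,3} pick 3 [1->3 ok]
  7: obs=x cand={0,3} pick 3 [3->3 ok]
  8: obs=y cand={2} pick 2 [3->2 ok]
  9: obs=x cand={0,3} pick 0 [2->0 ok]
  10: obs=y cand={2} pick 2 [0->2 ok]
  11: obs=y cand={2} pick 2 [2->2 ok]
  12: obs=x cand={0,3} pick 0 [2->0 ok]
  13: obs=y cand={2} pick 2 [0->2 ok]
  14: obs=y cand={2} pick 2 [2->2 ok]
  15: obs=x cand={0,3} pick 0 [2->0 ok]
  16: obs=x cand={0,3} pick 0 [0->0 ok]

0,2,0,2,3,1,3,3,2,0,2,2,0,2,2,0,0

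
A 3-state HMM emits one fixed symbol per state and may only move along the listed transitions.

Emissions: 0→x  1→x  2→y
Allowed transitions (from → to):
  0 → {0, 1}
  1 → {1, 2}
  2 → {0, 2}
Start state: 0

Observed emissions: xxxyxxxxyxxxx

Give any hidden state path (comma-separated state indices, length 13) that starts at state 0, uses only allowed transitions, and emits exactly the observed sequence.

  pos 0: x in {0,1}, choose 0; start
  pos 1: x in {0,1}, choose 1; 0->1 ok
  pos 2: x in {0,1}, choose 1; 1->1 ok
  pos 3: y in {2}, choose 2; 1->2 ok
  pos 4: x in {0,1}, choose 0; 2->0 ok
  pos 5: x in {0,1}, choose 0; 0->0 ok
  pos 6: x in {0,1}, choose 1; 0->1 ok
  pos 7: x in {0,1}, choose 1; 1->1 ok
  pos 8: y in {2}, choose 2; 1->2 ok
  pos 9: x in {0,1}, choose 0; 2->0 ok
  pos 10: x in {0,1}, choose 0; 0->0 ok
  pos 11: x in {0,1}, choose 0; 0->0 ok
  pos 12: x in {0,1}, choose 1; 0->1 ok

0,1,1,2,0,0,1,1,2,0,0,0,1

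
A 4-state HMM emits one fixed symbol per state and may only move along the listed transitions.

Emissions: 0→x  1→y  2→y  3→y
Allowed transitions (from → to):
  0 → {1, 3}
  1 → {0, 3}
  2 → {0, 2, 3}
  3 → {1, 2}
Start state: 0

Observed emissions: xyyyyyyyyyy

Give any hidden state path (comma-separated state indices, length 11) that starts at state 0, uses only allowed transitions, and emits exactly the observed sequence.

0,1,3,1,3,1,3,1,3,2,2

  [0] x  {0}  => 0  start
  [1] y  {1,2,3}  => 1  0->1 ok
  [2] y  {1,2,3}  => 3  1->3 ok
  [3] y  {1,2,3}  => 1  3->1 ok
  [4] y  {1,2,3}  => 3  1->3 ok
  [5] y  {1,2,3}  => 1  3->1 ok
  [6] y  {1,2,3}  => 3  1->3 ok
  [7] y  {1,2,3}  => 1  3->1 ok
  [8] y  {1,2,3}  => 3  1->3 ok
  [9] y  {1,2,3}  => 2  3->2 ok
  [10] y  {1,2,3}  => 2  2->2 ok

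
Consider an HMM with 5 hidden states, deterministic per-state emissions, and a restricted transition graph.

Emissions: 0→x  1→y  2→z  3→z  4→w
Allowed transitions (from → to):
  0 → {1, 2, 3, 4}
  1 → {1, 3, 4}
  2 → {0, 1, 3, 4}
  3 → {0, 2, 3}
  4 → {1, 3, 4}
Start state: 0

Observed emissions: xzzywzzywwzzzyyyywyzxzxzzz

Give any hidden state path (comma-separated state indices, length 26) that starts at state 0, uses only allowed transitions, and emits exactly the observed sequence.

  t0 'x' -> {0}, take 0 (start)
  t1 'z' -> {2,3}, take 3 (0->3 ok)
  t2 'z' -> {2,3}, take 2 (3->2 ok)
  t3 'y' -> {1}, take 1 (2->1 ok)
  t4 'w' -> {4}, take 4 (1->4 ok)
  t5 'z' -> {2,3}, take 3 (4->3 ok)
  t6 'z' -> {2,3}, take 2 (3->2 ok)
  t7 'y' -> {1}, take 1 (2->1 ok)
  t8 'w' -> {4}, take 4 (1->4 ok)
  t9 'w' -> {4}, take 4 (4->4 ok)
  t10 'z' -> {2,3}, take 3 (4->3 ok)
  t11 'z' -> {2,3}, take 3 (3->3 ok)
  t12 'z' -> {2,3}, take 2 (3->2 ok)
  t13 'y' -> {1}, take 1 (2->1 ok)
  t14 'y' -> {1}, take 1 (1->1 ok)
  t15 'y' -> {1}, take 1 (1->1 ok)
  t16 'y' -> {1}, take 1 (1->1 ok)
  t17 'w' -> {4}, take 4 (1->4 ok)
  t18 'y' -> {1}, take 1 (4->1 ok)
  t19 'z' -> {2,3}, take 3 (1->3 ok)
  t20 'x' -> {0}, take 0 (3->0 ok)
  t21 'z' -> {2,3}, take 3 (0->3 ok)
  t22 'x' -> {0}, take 0 (3->0 ok)
  t23 'z' -> {2,3}, take 3 (0->3 ok)
  t24 'z' -> {2,3}, take 3 (3->3 ok)
  t25 'z' -> {2,3}, take 2 (3->2 ok)

0,3,2,1,4,3,2,1,4,4,3,3,2,1,1,1,1,4,1,3,0,3,0,3,3,2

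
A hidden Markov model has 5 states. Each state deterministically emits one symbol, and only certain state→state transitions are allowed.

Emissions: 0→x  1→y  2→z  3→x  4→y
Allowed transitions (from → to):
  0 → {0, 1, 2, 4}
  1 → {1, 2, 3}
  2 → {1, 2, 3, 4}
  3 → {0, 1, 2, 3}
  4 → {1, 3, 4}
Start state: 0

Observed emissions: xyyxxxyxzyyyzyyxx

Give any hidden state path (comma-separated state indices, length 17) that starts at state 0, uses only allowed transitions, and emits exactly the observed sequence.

0,4,4,3,0,0,4,3,2,1,1,1,2,1,1,3,3

  [0] x  {0,3}  => 0  start
  [1] y  {1,4}  => 4  0->4 ok
  [2] y  {1,4}  => 4  4->4 ok
  [3] x  {0,3}  => 3  4->3 ok
  [4] x  {0,3}  => 0  3->0 ok
  [5] x  {0,3}  => 0  0->0 ok
  [6] y  {1,4}  => 4  0->4 ok
  [7] x  {0,3}  => 3  4->3 ok
  [8] z  {2}  => 2  3->2 ok
  [9] y  {1,4}  => 1  2->1 ok
  [10] y  {1,4}  => 1  1->1 ok
  [11] y  {1,4}  => 1  1->1 ok
  [12] z  {2}  => 2  1->2 ok
  [13] y  {1,4}  => 1  2->1 ok
  [14] y  {1,4}  => 1  1->1 ok
  [15] x  {0,3}  => 3  1->3 ok
  [16] x  {0,3}  => 3  3->3 ok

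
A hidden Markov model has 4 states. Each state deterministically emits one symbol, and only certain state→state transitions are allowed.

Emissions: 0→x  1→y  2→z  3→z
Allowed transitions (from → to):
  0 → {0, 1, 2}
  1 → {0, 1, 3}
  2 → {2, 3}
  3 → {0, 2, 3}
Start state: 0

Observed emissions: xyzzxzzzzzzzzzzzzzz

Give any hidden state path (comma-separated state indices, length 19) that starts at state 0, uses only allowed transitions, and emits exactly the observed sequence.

0,1,3,3,0,2,2,3,3,2,3,2,2,3,2,2,3,3,3

  t0 'x' -> {0}, take 0 (start)
  t1 'y' -> {1}, take 1 (0->1 ok)
  t2 'z' -> {2,3}, take 3 (1->3 ok)
  t3 'z' -> {2,3}, take 3 (3->3 ok)
  t4 'x' -> {0}, take 0 (3->0 ok)
  t5 'z' -> {2,3}, take 2 (0->2 ok)
  t6 'z' -> {2,3}, take 2 (2->2 ok)
  t7 'z' -> {2,3}, take 3 (2->3 ok)
  t8 'z' -> {2,3}, take 3 (3->3 ok)
  t9 'z' -> {2,3}, take 2 (3->2 ok)
  t10 'z' -> {2,3}, take 3 (2->3 ok)
  t11 'z' -> {2,3}, take 2 (3->2 ok)
  t12 'z' -> {2,3}, take 2 (2->2 ok)
  t13 'z' -> {2,3}, take 3 (2->3 ok)
  t14 'z' -> {2,3}, take 2 (3->2 ok)
  t15 'z' -> {2,3}, take 2 (2->2 ok)
  t16 'z' -> {2,3}, take 3 (2->3 ok)
  t17 'z' -> {2,3}, take 3 (3->3 ok)
  t18 'z' -> {2,3}, take 3 (3->3 ok)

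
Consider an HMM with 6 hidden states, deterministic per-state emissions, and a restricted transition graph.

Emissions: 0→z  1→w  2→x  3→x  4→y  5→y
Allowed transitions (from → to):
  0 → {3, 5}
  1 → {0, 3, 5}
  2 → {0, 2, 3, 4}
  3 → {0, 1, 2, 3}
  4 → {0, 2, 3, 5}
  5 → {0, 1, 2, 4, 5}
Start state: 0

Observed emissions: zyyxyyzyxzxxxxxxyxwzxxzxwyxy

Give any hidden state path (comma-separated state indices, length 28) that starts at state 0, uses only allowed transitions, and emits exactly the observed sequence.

  pos 0: z in {0}, choose 0; start
  pos 1: y in {4,5}, choose 5; 0->5 ok
  pos 2: y in {4,5}, choose 4; 5->4 ok
  pos 3: x in {2,3}, choose 2; 4->2 ok
  pos 4: y in {4,5}, choose 4; 2->4 ok
  pos 5: y in {4,5}, choose 5; 4->5 ok
  pos 6: z in {0}, choose 0; 5->0 ok
  pos 7: y in {4,5}, choose 5; 0->5 ok
  pos 8: x in {2,3}, choose 2; 5->2 ok
  pos 9: z in {0}, choose 0; 2->0 ok
  pos 10: x in {2,3}, choose 3; 0->3 ok
  pos 11: x in {2,3}, choose 3; 3->3 ok
  pos 12: x in {2,3}, choose 3; 3->3 ok
  pos 13: x in {2,3}, choose 3; 3->3 ok
  pos 14: x in {2,3}, choose 2; 3->2 ok
  pos 15: x in {2,3}, choose 2; 2->2 ok
  pos 16: y in {4,5}, choose 4; 2->4 ok
  pos 17: x in {2,3}, choose 3; 4->3 ok
  pos 18: w in {1}, choose 1; 3->1 ok
  pos 19: z in {0}, choose 0; 1->0 ok
  pos 20: x in {2,3}, choose 3; 0->3 ok
  pos 21: x in {2,3}, choose 2; 3->2 ok
  pos 22: z in {0}, choose 0; 2->0 ok
  pos 23: x in {2,3}, choose 3; 0->3 ok
  pos 24: w in {1}, choose 1; 3->1 ok
  pos 25: y in {4,5}, choose 5; 1->5 ok
  pos 26: x in {2,3}, choose 2; 5->2 ok
  pos 27: y in {4,5}, choose 4; 2->4 ok

0,5,4,2,4,5,0,5,2,0,3,3,3,3,2,2,4,3,1,0,3,2,0,3,1,5,2,4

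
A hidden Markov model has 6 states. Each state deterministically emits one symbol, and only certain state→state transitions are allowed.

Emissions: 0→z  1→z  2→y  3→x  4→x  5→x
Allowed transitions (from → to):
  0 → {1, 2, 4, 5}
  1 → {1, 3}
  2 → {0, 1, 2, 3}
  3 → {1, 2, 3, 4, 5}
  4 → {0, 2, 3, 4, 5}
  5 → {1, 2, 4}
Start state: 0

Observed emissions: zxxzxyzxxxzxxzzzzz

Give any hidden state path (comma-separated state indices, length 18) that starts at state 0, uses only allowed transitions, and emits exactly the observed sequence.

  t0 'z' -> {0,1}, take 0 (start)
  t1 'x' -> {3,4,5}, take 5 (0->5 ok)
  t2 'x' -> {3,4,5}, take 4 (5->4 ok)
  t3 'z' -> {0,1}, take 0 (4->0 ok)
  t4 'x' -> {3,4,5}, take 5 (0->5 ok)
  t5 'y' -> {2}, take 2 (5->2 ok)
  t6 'z' -> {0,1}, take 1 (2->1 ok)
  t7 'x' -> {3,4,5}, take 3 (1->3 ok)
  t8 'x' -> {3,4,5}, take 4 (3->4 ok)
  t9 'x' -> {3,4,5}, take 4 (4->4 ok)
  t10 'z' -> {0,1}, take 0 (4->0 ok)
  t11 'x' -> {3,4,5}, take 5 (0->5 ok)
  t12 'x' -> {3,4,5}, take 4 (5->4 ok)
  t13 'z' -> {0,1}, take 0 (4->0 ok)
  t14 'z' -> {0,1}, take 1 (0->1 ok)
  t15 'z' -> {0,1}, take 1 (1->1 ok)
  t16 'z' -> {0,1}, take 1 (1->1 ok)
  t17 'z' -> {0,1}, take 1 (1->1 ok)

0,5,4,0,5,2,1,3,4,4,0,5,4,0,1,1,1,1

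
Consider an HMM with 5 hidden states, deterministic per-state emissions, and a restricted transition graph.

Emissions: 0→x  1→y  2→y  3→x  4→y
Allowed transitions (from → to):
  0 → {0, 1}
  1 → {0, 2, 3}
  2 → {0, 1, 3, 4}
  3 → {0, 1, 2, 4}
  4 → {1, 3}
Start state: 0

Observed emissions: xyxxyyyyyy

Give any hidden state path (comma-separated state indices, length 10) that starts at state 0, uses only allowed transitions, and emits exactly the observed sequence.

  pos 0: x in {0,3}, choose 0; start
  pos 1: y in {1,2,4}, choose 1; 0->1 ok
  pos 2: x in {0,3}, choose 0; 1->0 ok
  pos 3: x in {0,3}, choose 0; 0->0 ok
  pos 4: y in {1,2,4}, choose 1; 0->1 ok
  pos 5: y in {1,2,4}, choose 2; 1->2 ok
  pos 6: y in {1,2,4}, choose 1; 2->1 ok
  pos 7: y in {1,2,4}, choose 2; 1->2 ok
  pos 8: y in {1,2,4}, choose 4; 2->4 ok
  pos 9: y in {1,2,4}, choose 1; 4->1 ok

0,1,0,0,1,2,1,2,4,1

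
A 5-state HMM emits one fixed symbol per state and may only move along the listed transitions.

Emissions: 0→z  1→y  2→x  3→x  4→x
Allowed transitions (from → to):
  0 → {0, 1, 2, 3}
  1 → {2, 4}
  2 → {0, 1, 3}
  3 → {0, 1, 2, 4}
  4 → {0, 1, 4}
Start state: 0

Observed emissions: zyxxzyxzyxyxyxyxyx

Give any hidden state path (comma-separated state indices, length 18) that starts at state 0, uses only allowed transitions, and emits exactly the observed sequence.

0,1,4,4,0,1,2,0,1,2,1,4,1,4,1,4,1,4

  t0 'z' -> {0}, take 0 (start)
  t1 'y' -> {1}, take 1 (0->1 ok)
  t2 'x' -> {2,3,4}, take 4 (1->4 ok)
  t3 'x' -> {2,3,4}, take 4 (4->4 ok)
  t4 'z' -> {0}, take 0 (4->0 ok)
  t5 'y' -> {1}, take 1 (0->1 ok)
  t6 'x' -> {2,3,4}, take 2 (1->2 ok)
  t7 'z' -> {0}, take 0 (2->0 ok)
  t8 'y' -> {1}, take 1 (0->1 ok)
  t9 'x' -> {2,3,4}, take 2 (1->2 ok)
  t10 'y' -> {1}, take 1 (2->1 ok)
  t11 'x' -> {2,3,4}, take 4 (1->4 ok)
  t12 'y' -> {1}, take 1 (4->1 ok)
  t13 'x' -> {2,3,4}, take 4 (1->4 ok)
  t14 'y' -> {1}, take 1 (4->1 ok)
  t15 'x' -> {2,3,4}, take 4 (1->4 ok)
  t16 'y' -> {1}, take 1 (4->1 ok)
  t17 'x' -> {2,3,4}, take 4 (1->4 ok)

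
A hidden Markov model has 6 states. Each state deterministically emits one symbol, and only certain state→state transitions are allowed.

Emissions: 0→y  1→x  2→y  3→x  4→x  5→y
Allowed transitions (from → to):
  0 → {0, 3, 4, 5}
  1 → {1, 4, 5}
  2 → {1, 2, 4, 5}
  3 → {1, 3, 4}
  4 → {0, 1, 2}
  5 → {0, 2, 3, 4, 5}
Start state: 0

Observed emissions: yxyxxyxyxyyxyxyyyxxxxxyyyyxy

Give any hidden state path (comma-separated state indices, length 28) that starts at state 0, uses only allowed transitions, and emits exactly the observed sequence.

  t0 'y' -> {0,2,5}, take 0 (start)
  t1 'x' -> {1,3,4}, take 4 (0->4 ok)
  t2 'y' -> {0,2,5}, take 0 (4->0 ok)
  t3 'x' -> {1,3,4}, take 3 (0->3 ok)
  t4 'x' -> {1,3,4}, take 1 (3->1 ok)
  t5 'y' -> {0,2,5}, take 5 (1->5 ok)
  t6 'x' -> {1,3,4}, take 4 (5->4 ok)
  t7 'y' -> {0,2,5}, take 2 (4->2 ok)
  t8 'x' -> {1,3,4}, take 4 (2->4 ok)
  t9 'y' -> {0,2,5}, take 0 (4->0 ok)
  t10 'y' -> {0,2,5}, take 0 (0->0 ok)
  t11 'x' -> {1,3,4}, take 4 (0->4 ok)
  t12 'y' -> {0,2,5}, take 0 (4->0 ok)
  t13 'x' -> {1,3,4}, take 4 (0->4 ok)
  t14 'y' -> {0,2,5}, take 2 (4->2 ok)
  t15 'y' -> {0,2,5}, take 5 (2->5 ok)
  t16 'y' -> {0,2,5}, take 2 (5->2 ok)
  t17 'x' -> {1,3,4}, take 1 (2->1 ok)
  t18 'x' -> {1,3,4}, take 1 (1->1 ok)
  t19 'x' -> {1,3,4}, take 1 (1->1 ok)
  t20 'x' -> {1,3,4}, take 1 (1->1 ok)
  t21 'x' -> {1,3,4}, take 4 (1->4 ok)
  t22 'y' -> {0,2,5}, take 2 (4->2 ok)
  t23 'y' -> {0,2,5}, take 5 (2->5 ok)
  t24 'y' -> {0,2,5}, take 0 (5->0 ok)
  t25 'y' -> {0,2,5}, take 5 (0->5 ok)
  t26 'x' -> {1,3,4}, take 4 (5->4 ok)
  t27 'y' -> {0,2,5}, take 0 (4->0 ok)

0,4,0,3,1,5,4,2,4,0,0,4,0,4,2,5,2,1,1,1,1,4,2,5,0,5,4,0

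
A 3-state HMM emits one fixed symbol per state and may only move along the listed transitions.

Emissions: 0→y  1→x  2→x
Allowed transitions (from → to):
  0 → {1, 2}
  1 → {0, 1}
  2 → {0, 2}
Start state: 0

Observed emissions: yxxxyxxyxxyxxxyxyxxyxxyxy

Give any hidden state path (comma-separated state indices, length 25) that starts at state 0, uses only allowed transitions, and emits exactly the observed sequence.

0,1,1,1,0,1,1,0,1,1,0,1,1,1,0,2,0,2,2,0,2,2,0,1,0

  t0 'y' -> {0}, take 0 (start)
  t1 'x' -> {1,2}, take 1 (0->1 ok)
  t2 'x' -> {1,2}, take 1 (1->1 ok)
  t3 'x' -> {1,2}, take 1 (1->1 ok)
  t4 'y' -> {0}, take 0 (1->0 ok)
  t5 'x' -> {1,2}, take 1 (0->1 ok)
  t6 'x' -> {1,2}, take 1 (1->1 ok)
  t7 'y' -> {0}, take 0 (1->0 ok)
  t8 'x' -> {1,2}, take 1 (0->1 ok)
  t9 'x' -> {1,2}, take 1 (1->1 ok)
  t10 'y' -> {0}, take 0 (1->0 ok)
  t11 'x' -> {1,2}, take 1 (0->1 ok)
  t12 'x' -> {1,2}, take 1 (1->1 ok)
  t13 'x' -> {1,2}, take 1 (1->1 ok)
  t14 'y' -> {0}, take 0 (1->0 ok)
  t15 'x' -> {1,2}, take 2 (0->2 ok)
  t16 'y' -> {0}, take 0 (2->0 ok)
  t17 'x' -> {1,2}, take 2 (0->2 ok)
  t18 'x' -> {1,2}, take 2 (2->2 ok)
  t19 'y' -> {0}, take 0 (2->0 ok)
  t20 'x' -> {1,2}, take 2 (0->2 ok)
  t21 'x' -> {1,2}, take 2 (2->2 ok)
  t22 'y' -> {0}, take 0 (2->0 ok)
  t23 'x' -> {1,2}, take 1 (0->1 ok)
  t24 'y' -> {0}, take 0 (1->0 ok)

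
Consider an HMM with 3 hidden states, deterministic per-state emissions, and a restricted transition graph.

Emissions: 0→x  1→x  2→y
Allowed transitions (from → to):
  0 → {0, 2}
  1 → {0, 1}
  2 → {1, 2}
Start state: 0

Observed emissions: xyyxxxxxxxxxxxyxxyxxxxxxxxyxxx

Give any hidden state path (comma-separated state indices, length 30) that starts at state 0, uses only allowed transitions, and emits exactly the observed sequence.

  0: obs=x cand={0,1} pick 0 [start]
  1: obs=y cand={2} pick 2 [0->2 ok]
  2: obs=y cand={2} pick 2 [2->2 ok]
  3: obs=x cand={0,1} pick 1 [2->1 ok]
  4: obs=x cand={0,1} pick 1 [1->1 ok]
  5: obs=x cand={0,1} pick 1 [1->1 ok]
  6: obs=x cand={0,1} pick 1 [1->1 ok]
  7: obs=x cand={0,1} pick 0 [1->0 ok]
  8: obs=x cand={0,1} pick 0 [0->0 ok]
  9: obs=x cand={0,1} pick 0 [0->0 ok]
  10: obs=x cand={0,1} pick 0 [0->0 ok]
  11: obs=x cand={0,1} pick 0 [0->0 ok]
  12: obs=x cand={0,1} pick 0 [0->0 ok]
  13: obs=x cand={0,1} pick 0 [0->0 ok]
  14: obs=y cand={2} pick 2 [0->2 ok]
  15: obs=x cand={0,1} pick 1 [2->1 ok]
  16: obs=x cand={0,1} pick 0 [1->0 ok]
  17: obs=y cand={2} pick 2 [0->2 ok]
  18: obs=x cand={0,1} pick 1 [2->1 ok]
  19: obs=x cand={0,1} pick 1 [1->1 ok]
  20: obs=x cand={0,1} pick 1 [1->1 ok]
  21: obs=x cand={0,1} pick 1 [1->1 ok]
  22: obs=x cand={0,1} pick 1 [1->1 ok]
  23: obs=x cand={0,1} pick 0 [1->0 ok]
  24: obs=x cand={0,1} pick 0 [0->0 ok]
  25: obs=x cand={0,1} pick 0 [0->0 ok]
  26: obs=y cand={2} pick 2 [0->2 ok]
  27: obs=x cand={0,1} pick 1 [2->1 ok]
  28: obs=x cand={0,1} pick 0 [1->0 ok]
  29: obs=x cand={0,1} pick 0 [0->0 ok]

0,2,2,1,1,1,1,0,0,0,0,0,0,0,2,1,0,2,1,1,1,1,1,0,0,0,2,1,0,0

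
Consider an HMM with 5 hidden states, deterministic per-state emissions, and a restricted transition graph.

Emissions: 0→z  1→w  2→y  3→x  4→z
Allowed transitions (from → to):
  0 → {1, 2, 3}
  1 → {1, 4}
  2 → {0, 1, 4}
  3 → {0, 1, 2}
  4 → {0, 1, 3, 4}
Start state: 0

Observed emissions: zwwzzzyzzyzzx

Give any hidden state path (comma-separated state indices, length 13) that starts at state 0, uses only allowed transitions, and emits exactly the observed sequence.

  [0] z  {0,4}  => 0  start
  [1] w  {1}  => 1  0->1 ok
  [2] w  {1}  => 1  1->1 ok
  [3] z  {0,4}  => 4  1->4 ok
  [4] z  {0,4}  => 4  4->4 ok
  [5] z  {0,4}  => 0  4->0 ok
  [6] y  {2}  => 2  0->2 ok
  [7] z  {0,4}  => 4  2->4 ok
  [8] z  {0,4}  => 0  4->0 ok
  [9] y  {2}  => 2  0->2 ok
  [10] z  {0,4}  => 4  2->4 ok
  [11] z  {0,4}  => 0  4->0 ok
  [12] x  {3}  => 3  0->3 ok

0,1,1,4,4,0,2,4,0,2,4,0,3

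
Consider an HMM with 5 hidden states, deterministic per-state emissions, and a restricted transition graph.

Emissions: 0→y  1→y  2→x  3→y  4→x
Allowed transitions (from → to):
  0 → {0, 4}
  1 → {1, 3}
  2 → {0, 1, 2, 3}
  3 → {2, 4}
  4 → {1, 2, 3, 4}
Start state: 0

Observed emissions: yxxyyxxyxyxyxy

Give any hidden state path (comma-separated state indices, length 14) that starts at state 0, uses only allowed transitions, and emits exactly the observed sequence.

  pos 0: y in {0,1,3}, choose 0; start
  pos 1: x in {2,4}, choose 4; 0->4 ok
  pos 2: x in {2,4}, choose 2; 4->2 ok
  pos 3: y in {0,1,3}, choose 1; 2->1 ok
  pos 4: y in {0,1,3}, choose 3; 1->3 ok
  pos 5: x in {2,4}, choose 4; 3->4 ok
  pos 6: x in {2,4}, choose 4; 4->4 ok
  pos 7: y in {0,1,3}, choose 3; 4->3 ok
  pos 8: x in {2,4}, choose 4; 3->4 ok
  pos 9: y in {0,1,3}, choose 3; 4->3 ok
  pos 10: x in {2,4}, choose 4; 3->4 ok
  pos 11: y in {0,1,3}, choose 3; 4->3 ok
  pos 12: x in {2,4}, choose 2; 3->2 ok
  pos 13: y in {0,1,3}, choose 3; 2->3 ok

0,4,2,1,3,4,4,3,4,3,4,3,2,3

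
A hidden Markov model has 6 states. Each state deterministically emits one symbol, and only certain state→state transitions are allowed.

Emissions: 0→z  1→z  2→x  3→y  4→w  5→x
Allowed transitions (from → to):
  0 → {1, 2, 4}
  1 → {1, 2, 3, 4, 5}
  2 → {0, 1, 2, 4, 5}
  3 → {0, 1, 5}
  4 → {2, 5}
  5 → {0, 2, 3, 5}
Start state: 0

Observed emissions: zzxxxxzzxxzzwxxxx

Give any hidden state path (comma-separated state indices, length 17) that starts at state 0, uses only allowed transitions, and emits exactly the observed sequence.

0,1,2,5,5,2,0,1,2,2,0,1,4,5,5,5,5

  t0 'z' -> {0,1}, take 0 (start)
  t1 'z' -> {0,1}, take 1 (0->1 ok)
  t2 'x' -> {2,5}, take 2 (1->2 ok)
  t3 'x' -> {2,5}, take 5 (2->5 ok)
  t4 'x' -> {2,5}, take 5 (5->5 ok)
  t5 'x' -> {2,5}, take 2 (5->2 ok)
  t6 'z' -> {0,1}, take 0 (2->0 ok)
  t7 'z' -> {0,1}, take 1 (0->1 ok)
  t8 'x' -> {2,5}, take 2 (1->2 ok)
  t9 'x' -> {2,5}, take 2 (2->2 ok)
  t10 'z' -> {0,1}, take 0 (2->0 ok)
  t11 'z' -> {0,1}, take 1 (0->1 ok)
  t12 'w' -> {4}, take 4 (1->4 ok)
  t13 'x' -> {2,5}, take 5 (4->5 ok)
  t14 'x' -> {2,5}, take 5 (5->5 ok)
  t15 'x' -> {2,5}, take 5 (5->5 ok)
  t16 'x' -> {2,5}, take 5 (5->5 ok)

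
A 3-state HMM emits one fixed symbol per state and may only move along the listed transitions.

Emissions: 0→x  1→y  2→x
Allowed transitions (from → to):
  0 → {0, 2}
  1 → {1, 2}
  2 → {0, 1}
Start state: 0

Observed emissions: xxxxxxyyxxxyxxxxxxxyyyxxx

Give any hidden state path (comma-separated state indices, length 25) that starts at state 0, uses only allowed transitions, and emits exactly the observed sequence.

0,2,0,2,0,2,1,1,2,0,2,1,2,0,0,0,0,0,2,1,1,1,2,0,2

  t0 'x' -> {0,2}, take 0 (start)
  t1 'x' -> {0,2}, take 2 (0->2 ok)
  t2 'x' -> {0,2}, take 0 (2->0 ok)
  t3 'x' -> {0,2}, take 2 (0->2 ok)
  t4 'x' -> {0,2}, take 0 (2->0 ok)
  t5 'x' -> {0,2}, take 2 (0->2 ok)
  t6 'y' -> {1}, take 1 (2->1 ok)
  t7 'y' -> {1}, take 1 (1->1 ok)
  t8 'x' -> {0,2}, take 2 (1->2 ok)
  t9 'x' -> {0,2}, take 0 (2->0 ok)
  t10 'x' -> {0,2}, take 2 (0->2 ok)
  t11 'y' -> {1}, take 1 (2->1 ok)
  t12 'x' -> {0,2}, take 2 (1->2 ok)
  t13 'x' -> {0,2}, take 0 (2->0 ok)
  t14 'x' -> {0,2}, take 0 (0->0 ok)
  t15 'x' -> {0,2}, take 0 (0->0 ok)
  t16 'x' -> {0,2}, take 0 (0->0 ok)
  t17 'x' -> {0,2}, take 0 (0->0 ok)
  t18 'x' -> {0,2}, take 2 (0->2 ok)
  t19 'y' -> {1}, take 1 (2->1 ok)
  t20 'y' -> {1}, take 1 (1->1 ok)
  t21 'y' -> {1}, take 1 (1->1 ok)
  t22 'x' -> {0,2}, take 2 (1->2 ok)
  t23 'x' -> {0,2}, take 0 (2->0 ok)
  t24 'x' -> {0,2}, take 2 (0->2 ok)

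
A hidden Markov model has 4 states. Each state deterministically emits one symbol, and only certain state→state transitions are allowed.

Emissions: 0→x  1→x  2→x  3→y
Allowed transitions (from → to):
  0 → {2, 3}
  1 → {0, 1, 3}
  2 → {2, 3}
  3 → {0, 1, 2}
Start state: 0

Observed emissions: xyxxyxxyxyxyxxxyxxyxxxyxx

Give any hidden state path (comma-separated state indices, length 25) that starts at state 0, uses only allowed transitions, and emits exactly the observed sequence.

  [0] x  {0,1,2}  => 0  start
  [1] y  {3}  => 3  0->3 ok
  [2] x  {0,1,2}  => 0  3->0 ok
  [3] x  {0,1,2}  => 2  0->2 ok
  [4] y  {3}  => 3  2->3 ok
  [5] x  {0,1,2}  => 2  3->2 ok
  [6] x  {0,1,2}  => 2  2->2 ok
  [7] y  {3}  => 3  2->3 ok
  [8] x  {0,1,2}  => 1  3->1 ok
  [9] y  {3}  => 3  1->3 ok
  [10] x  {0,1,2}  => 2  3->2 ok
  [11] y  {3}  => 3  2->3 ok
  [12] x  {0,1,2}  => 1  3->1 ok
  [13] x  {0,1,2}  => 0  1->0 ok
  [14] x  {0,1,2}  => 2  0->2 ok
  [15] y  {3}  => 3  2->3 ok
  [16] x  {0,1,2}  => 0  3->0 ok
  [17] x  {0,1,2}  => 2  0->2 ok
  [18] y  {3}  => 3  2->3 ok
  [19] x  {0,1,2}  => 0  3->0 ok
  [20] x  {0,1,2}  => 2  0->2 ok
  [21] x  {0,1,2}  => 2  2->2 ok
  [22] y  {3}  => 3  2->3 ok
  [23] x  {0,1,2}  => 1  3->1 ok
  [24] x  {0,1,2}  => 1  1->1 ok

0,3,0,2,3,2,2,3,1,3,2,3,1,0,2,3,0,2,3,0,2,2,3,1,1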